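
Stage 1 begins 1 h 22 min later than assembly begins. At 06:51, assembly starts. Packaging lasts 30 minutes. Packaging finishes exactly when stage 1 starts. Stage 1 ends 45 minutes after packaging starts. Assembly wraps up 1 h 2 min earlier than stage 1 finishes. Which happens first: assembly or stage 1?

Stage 1 starts at 06:51 + 82 min = 08:13.
Assembly starts at 06:51 and stage 1 starts at 08:13, so assembly is first.

assembly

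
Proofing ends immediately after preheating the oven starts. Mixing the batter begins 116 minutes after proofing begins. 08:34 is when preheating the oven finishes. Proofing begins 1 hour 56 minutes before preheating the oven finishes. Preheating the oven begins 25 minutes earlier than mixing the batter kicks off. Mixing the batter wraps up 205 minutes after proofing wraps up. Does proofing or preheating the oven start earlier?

proofing

Proofing starts at 08:34 − 116 min = 06:38.
Mixing the batter starts at 06:38 + 116 min = 08:34.
Preheating the oven starts at 08:34 − 25 min = 08:09.
Proofing starts at 06:38 and preheating the oven starts at 08:09, so proofing is first.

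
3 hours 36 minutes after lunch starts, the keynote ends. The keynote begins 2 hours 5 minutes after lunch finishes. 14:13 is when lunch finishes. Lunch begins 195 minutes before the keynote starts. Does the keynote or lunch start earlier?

lunch

The keynote starts at 14:13 + 125 min = 16:18.
Lunch starts at 16:18 − 195 min = 13:03.
The keynote starts at 16:18 and lunch starts at 13:03, so lunch is first.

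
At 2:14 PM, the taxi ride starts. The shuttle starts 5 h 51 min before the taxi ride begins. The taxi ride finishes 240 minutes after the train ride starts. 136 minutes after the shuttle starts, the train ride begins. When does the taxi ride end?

2:39 PM

The shuttle starts at 2:14 PM − 351 min = 8:23 AM.
The train ride starts at 8:23 AM + 136 min = 10:39 AM.
The taxi ride ends at 10:39 AM + 240 min = 2:39 PM.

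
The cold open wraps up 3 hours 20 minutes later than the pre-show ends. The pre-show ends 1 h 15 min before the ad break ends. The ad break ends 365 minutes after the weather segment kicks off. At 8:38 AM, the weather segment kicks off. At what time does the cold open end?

The ad break ends at 8:38 AM + 365 min = 2:43 PM.
The pre-show ends at 2:43 PM − 75 min = 1:28 PM.
The cold open ends at 1:28 PM + 200 min = 4:48 PM.

4:48 PM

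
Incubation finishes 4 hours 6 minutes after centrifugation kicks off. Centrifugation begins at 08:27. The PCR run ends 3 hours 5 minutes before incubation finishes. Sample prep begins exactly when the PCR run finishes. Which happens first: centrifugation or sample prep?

Incubation ends at 08:27 + 246 min = 12:33.
The PCR run ends at 12:33 − 185 min = 09:28.
So sample prep starts at 09:28.
Centrifugation starts at 08:27 and sample prep starts at 09:28, so centrifugation is first.

centrifugation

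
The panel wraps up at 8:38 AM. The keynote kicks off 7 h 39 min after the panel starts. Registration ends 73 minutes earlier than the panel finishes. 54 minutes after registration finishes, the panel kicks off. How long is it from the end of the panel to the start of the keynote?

Registration ends at 8:38 AM − 73 min = 7:25 AM.
The panel starts at 7:25 AM + 54 min = 8:19 AM.
The keynote starts at 8:19 AM + 459 min = 3:58 PM.
From 8:38 AM to 3:58 PM is 7 h 20 min.

7 h 20 min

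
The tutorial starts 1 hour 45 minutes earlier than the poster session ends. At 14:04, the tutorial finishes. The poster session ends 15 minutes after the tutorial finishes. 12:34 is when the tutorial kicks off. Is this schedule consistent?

Yes

The poster session ends at 14:04 + 15 min = 14:19.
The tutorial starts at 14:19 − 105 min = 12:34.
That matches the stated 12:34, so the schedule is consistent.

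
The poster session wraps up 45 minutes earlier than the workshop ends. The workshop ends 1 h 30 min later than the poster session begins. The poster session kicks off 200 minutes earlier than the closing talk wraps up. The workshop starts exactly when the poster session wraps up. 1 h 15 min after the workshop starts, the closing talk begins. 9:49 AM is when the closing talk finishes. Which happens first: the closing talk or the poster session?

The poster session starts at 9:49 AM − 200 min = 6:29 AM.
The workshop ends at 6:29 AM + 90 min = 7:59 AM.
The poster session ends at 7:59 AM − 45 min = 7:14 AM.
So the workshop starts at 7:14 AM.
The closing talk starts at 7:14 AM + 75 min = 8:29 AM.
The closing talk starts at 8:29 AM and the poster session starts at 6:29 AM, so the poster session is first.

the poster session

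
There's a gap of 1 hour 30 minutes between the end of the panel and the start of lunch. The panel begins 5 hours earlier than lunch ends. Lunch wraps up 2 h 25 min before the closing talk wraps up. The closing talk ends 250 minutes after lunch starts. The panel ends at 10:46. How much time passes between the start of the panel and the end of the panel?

1 h 45 min

Lunch starts at 10:46 + 90 min = 12:16.
The closing talk ends at 12:16 + 250 min = 16:26.
Lunch ends at 16:26 − 145 min = 14:01.
The panel starts at 14:01 − 300 min = 09:01.
From 09:01 to 10:46 is 1 h 45 min.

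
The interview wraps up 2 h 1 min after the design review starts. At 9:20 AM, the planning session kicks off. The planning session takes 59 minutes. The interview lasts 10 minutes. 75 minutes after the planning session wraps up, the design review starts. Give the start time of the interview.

1:25 PM

The planning session ends at 9:20 AM + 59 min = 10:19 AM.
The design review starts at 10:19 AM + 75 min = 11:34 AM.
The interview ends at 11:34 AM + 121 min = 1:35 PM.
The interview starts at 1:35 PM − 10 min = 1:25 PM.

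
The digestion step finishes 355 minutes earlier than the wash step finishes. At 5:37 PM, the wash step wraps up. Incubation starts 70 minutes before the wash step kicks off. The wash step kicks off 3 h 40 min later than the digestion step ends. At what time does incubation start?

2:12 PM

The digestion step ends at 5:37 PM − 355 min = 11:42 AM.
The wash step starts at 11:42 AM + 220 min = 3:22 PM.
Incubation starts at 3:22 PM − 70 min = 2:12 PM.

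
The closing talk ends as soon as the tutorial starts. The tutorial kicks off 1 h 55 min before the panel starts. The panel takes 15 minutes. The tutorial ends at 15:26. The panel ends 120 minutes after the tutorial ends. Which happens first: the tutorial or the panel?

The panel ends at 15:26 + 120 min = 17:26.
The panel starts at 17:26 − 15 min = 17:11.
The tutorial starts at 17:11 − 115 min = 15:16.
The tutorial starts at 15:16 and the panel starts at 17:11, so the tutorial is first.

the tutorial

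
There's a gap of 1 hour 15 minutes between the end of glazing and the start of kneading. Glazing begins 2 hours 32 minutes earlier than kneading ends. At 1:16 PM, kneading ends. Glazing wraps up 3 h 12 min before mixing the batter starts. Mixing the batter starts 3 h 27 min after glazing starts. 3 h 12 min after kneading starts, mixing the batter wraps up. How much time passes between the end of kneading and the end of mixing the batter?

130 minutes

Glazing starts at 1:16 PM − 152 min = 10:44 AM.
Mixing the batter starts at 10:44 AM + 207 min = 2:11 PM.
Glazing ends at 2:11 PM − 192 min = 10:59 AM.
Kneading starts at 10:59 AM + 75 min = 12:14 PM.
Mixing the batter ends at 12:14 PM + 192 min = 3:26 PM.
From 1:16 PM to 3:26 PM is 130 minutes.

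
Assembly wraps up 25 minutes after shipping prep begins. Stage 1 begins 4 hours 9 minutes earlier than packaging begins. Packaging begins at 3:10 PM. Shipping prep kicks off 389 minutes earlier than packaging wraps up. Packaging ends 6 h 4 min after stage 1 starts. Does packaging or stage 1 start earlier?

Stage 1 starts at 3:10 PM − 249 min = 11:01 AM.
Packaging starts at 3:10 PM and stage 1 starts at 11:01 AM, so stage 1 is first.

stage 1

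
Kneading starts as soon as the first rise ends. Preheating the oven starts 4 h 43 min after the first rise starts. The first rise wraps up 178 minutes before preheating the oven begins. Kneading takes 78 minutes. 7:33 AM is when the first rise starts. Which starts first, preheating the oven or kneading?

Preheating the oven starts at 7:33 AM + 283 min = 12:16 PM.
The first rise ends at 12:16 PM − 178 min = 9:18 AM.
So kneading starts at 9:18 AM.
Preheating the oven starts at 12:16 PM and kneading starts at 9:18 AM, so kneading is first.

kneading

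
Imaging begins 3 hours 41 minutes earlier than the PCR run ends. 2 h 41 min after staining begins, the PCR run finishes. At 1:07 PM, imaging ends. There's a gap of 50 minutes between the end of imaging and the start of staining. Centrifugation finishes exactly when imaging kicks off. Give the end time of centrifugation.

Staining starts at 1:07 PM + 50 min = 1:57 PM.
The PCR run ends at 1:57 PM + 161 min = 4:38 PM.
Imaging starts at 4:38 PM − 221 min = 12:57 PM.
So centrifugation ends at 12:57 PM.

12:57 PM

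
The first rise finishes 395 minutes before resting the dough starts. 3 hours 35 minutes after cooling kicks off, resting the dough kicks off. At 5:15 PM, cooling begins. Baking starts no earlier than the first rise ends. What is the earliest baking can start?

2:15 PM

Resting the dough starts at 5:15 PM + 215 min = 8:50 PM.
The first rise ends at 8:50 PM − 395 min = 2:15 PM.
Baking is bounded by the first rise, so the earliest it can start is 2:15 PM.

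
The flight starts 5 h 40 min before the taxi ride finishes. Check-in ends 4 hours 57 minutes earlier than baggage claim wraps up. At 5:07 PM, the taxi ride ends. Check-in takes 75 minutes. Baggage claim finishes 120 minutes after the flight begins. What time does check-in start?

The flight starts at 5:07 PM − 340 min = 11:27 AM.
Baggage claim ends at 11:27 AM + 120 min = 1:27 PM.
Check-in ends at 1:27 PM − 297 min = 8:30 AM.
Check-in starts at 8:30 AM − 75 min = 7:15 AM.

7:15 AM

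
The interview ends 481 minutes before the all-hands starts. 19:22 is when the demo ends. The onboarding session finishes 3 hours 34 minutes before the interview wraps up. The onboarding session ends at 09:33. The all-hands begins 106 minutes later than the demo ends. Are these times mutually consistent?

The all-hands starts at 19:22 + 106 min = 21:08.
The interview ends at 21:08 − 481 min = 13:07.
The onboarding session ends at 13:07 − 214 min = 09:33.
That matches the stated 09:33, so the schedule is consistent.

Yes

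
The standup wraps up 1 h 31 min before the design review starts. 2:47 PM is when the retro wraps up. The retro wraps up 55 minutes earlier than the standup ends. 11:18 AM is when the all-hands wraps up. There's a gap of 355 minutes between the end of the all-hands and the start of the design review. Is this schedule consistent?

The design review starts at 11:18 AM + 355 min = 5:13 PM.
The standup ends at 5:13 PM − 91 min = 3:42 PM.
The retro ends at 3:42 PM − 55 min = 2:47 PM.
That matches the stated 2:47 PM, so the schedule is consistent.

Yes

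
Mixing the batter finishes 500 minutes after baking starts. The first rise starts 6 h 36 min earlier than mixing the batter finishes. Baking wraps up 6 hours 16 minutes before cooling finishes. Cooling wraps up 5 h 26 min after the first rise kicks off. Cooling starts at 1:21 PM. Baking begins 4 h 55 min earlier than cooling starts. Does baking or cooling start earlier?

baking

Baking starts at 1:21 PM − 295 min = 8:26 AM.
Baking starts at 8:26 AM and cooling starts at 1:21 PM, so baking is first.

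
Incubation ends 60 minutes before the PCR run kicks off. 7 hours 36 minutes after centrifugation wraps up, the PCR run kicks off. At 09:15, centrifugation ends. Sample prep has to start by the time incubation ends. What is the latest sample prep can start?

15:51

The PCR run starts at 09:15 + 456 min = 16:51.
Incubation ends at 16:51 − 60 min = 15:51.
Sample prep is bounded by incubation, so the latest it can start is 15:51.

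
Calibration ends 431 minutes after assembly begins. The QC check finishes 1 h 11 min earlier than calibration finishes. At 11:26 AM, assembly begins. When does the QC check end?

Calibration ends at 11:26 AM + 431 min = 6:37 PM.
The QC check ends at 6:37 PM − 71 min = 5:26 PM.

5:26 PM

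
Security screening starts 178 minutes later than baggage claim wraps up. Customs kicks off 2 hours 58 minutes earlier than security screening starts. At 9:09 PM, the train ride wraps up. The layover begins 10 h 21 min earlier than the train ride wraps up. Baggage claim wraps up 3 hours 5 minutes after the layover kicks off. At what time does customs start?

The layover starts at 9:09 PM − 621 min = 10:48 AM.
Baggage claim ends at 10:48 AM + 185 min = 1:53 PM.
Security screening starts at 1:53 PM + 178 min = 4:51 PM.
Customs starts at 4:51 PM − 178 min = 1:53 PM.

1:53 PM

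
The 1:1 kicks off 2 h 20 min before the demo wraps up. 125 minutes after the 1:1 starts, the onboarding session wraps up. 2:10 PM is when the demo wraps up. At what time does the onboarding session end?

The 1:1 starts at 2:10 PM − 140 min = 11:50 AM.
The onboarding session ends at 11:50 AM + 125 min = 1:55 PM.

1:55 PM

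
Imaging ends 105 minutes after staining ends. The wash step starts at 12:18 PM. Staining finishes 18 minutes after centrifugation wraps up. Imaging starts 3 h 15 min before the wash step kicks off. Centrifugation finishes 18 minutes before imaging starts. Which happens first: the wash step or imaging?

imaging

Imaging starts at 12:18 PM − 195 min = 9:03 AM.
The wash step starts at 12:18 PM and imaging starts at 9:03 AM, so imaging is first.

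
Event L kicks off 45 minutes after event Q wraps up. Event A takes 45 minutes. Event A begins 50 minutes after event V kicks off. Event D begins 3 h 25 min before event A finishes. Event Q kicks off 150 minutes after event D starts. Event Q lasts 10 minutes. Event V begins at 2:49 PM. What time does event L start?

Event A starts at 2:49 PM + 50 min = 3:39 PM.
Event A ends at 3:39 PM + 45 min = 4:24 PM.
Event D starts at 4:24 PM − 205 min = 12:59 PM.
Event Q starts at 12:59 PM + 150 min = 3:29 PM.
Event Q ends at 3:29 PM + 10 min = 3:39 PM.
Event L starts at 3:39 PM + 45 min = 4:24 PM.

4:24 PM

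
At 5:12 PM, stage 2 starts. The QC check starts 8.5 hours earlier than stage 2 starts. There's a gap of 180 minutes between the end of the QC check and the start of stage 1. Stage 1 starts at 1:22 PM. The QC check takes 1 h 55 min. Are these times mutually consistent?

The QC check starts at 5:12 PM − 510 min = 8:42 AM.
The QC check ends at 8:42 AM + 115 min = 10:37 AM.
Stage 1 starts at 10:37 AM + 180 min = 1:37 PM.
But stage 1 is also said to start at 1:22 PM — a 15-minute conflict.

No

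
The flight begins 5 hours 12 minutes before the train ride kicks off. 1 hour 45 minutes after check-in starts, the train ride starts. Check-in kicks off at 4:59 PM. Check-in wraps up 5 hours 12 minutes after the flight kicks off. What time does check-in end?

6:44 PM

The train ride starts at 4:59 PM + 105 min = 6:44 PM.
The flight starts at 6:44 PM − 312 min = 1:32 PM.
Check-in ends at 1:32 PM + 312 min = 6:44 PM.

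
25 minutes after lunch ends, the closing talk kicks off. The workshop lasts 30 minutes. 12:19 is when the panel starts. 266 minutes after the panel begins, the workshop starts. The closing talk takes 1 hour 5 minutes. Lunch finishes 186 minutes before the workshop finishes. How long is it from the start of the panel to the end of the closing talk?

The workshop starts at 12:19 + 266 min = 16:45.
The workshop ends at 16:45 + 30 min = 17:15.
Lunch ends at 17:15 − 186 min = 14:09.
The closing talk starts at 14:09 + 25 min = 14:34.
The closing talk ends at 14:34 + 65 min = 15:39.
From 12:19 to 15:39 is 200 minutes.

200 minutes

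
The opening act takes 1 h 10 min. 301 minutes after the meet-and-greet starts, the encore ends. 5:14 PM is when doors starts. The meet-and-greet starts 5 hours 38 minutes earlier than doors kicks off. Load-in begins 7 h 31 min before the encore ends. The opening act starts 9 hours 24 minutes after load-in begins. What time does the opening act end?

7:40 PM

The meet-and-greet starts at 5:14 PM − 338 min = 11:36 AM.
The encore ends at 11:36 AM + 301 min = 4:37 PM.
Load-in starts at 4:37 PM − 451 min = 9:06 AM.
The opening act starts at 9:06 AM + 564 min = 6:30 PM.
The opening act ends at 6:30 PM + 70 min = 7:40 PM.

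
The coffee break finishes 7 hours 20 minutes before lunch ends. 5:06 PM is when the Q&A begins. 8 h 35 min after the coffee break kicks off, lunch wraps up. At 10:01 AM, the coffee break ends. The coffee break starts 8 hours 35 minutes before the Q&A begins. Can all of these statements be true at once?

No

The coffee break starts at 5:06 PM − 515 min = 8:31 AM.
Lunch ends at 8:31 AM + 515 min = 5:06 PM.
The coffee break ends at 5:06 PM − 440 min = 9:46 AM.
But the coffee break is also said to end at 10:01 AM — a 15-minute conflict.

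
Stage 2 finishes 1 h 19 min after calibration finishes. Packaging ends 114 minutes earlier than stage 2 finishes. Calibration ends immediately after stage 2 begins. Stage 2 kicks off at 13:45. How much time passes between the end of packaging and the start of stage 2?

Calibration ends at 13:45.
Stage 2 ends at 13:45 + 79 min = 15:04.
Packaging ends at 15:04 − 114 min = 13:10.
From 13:10 to 13:45 is 35 minutes.

35 minutes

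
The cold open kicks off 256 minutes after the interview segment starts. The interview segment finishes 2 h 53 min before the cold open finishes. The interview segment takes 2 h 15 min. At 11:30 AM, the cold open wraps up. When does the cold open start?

The interview segment ends at 11:30 AM − 173 min = 8:37 AM.
The interview segment starts at 8:37 AM − 135 min = 6:22 AM.
The cold open starts at 6:22 AM + 256 min = 10:38 AM.

10:38 AM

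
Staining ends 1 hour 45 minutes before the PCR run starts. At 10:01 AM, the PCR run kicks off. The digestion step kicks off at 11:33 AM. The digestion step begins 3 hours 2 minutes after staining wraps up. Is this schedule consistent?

No

Staining ends at 10:01 AM − 105 min = 8:16 AM.
The digestion step starts at 8:16 AM + 182 min = 11:18 AM.
But the digestion step is also said to start at 11:33 AM — a 15-minute conflict.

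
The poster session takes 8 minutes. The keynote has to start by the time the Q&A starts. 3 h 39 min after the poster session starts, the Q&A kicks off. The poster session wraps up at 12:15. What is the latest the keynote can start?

The poster session starts at 12:15 − 8 min = 12:07.
The Q&A starts at 12:07 + 219 min = 15:46.
The keynote is bounded by the Q&A, so the latest it can start is 15:46.

15:46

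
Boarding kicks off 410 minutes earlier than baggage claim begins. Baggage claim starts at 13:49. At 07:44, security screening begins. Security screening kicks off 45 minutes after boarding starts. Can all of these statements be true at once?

Yes

Boarding starts at 13:49 − 410 min = 06:59.
Security screening starts at 06:59 + 45 min = 07:44.
That matches the stated 07:44, so the schedule is consistent.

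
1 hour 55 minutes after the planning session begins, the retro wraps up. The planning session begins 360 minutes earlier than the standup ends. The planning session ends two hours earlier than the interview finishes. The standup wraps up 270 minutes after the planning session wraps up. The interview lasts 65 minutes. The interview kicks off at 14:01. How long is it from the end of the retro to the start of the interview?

The interview ends at 14:01 + 65 min = 15:06.
The planning session ends at 15:06 − 120 min = 13:06.
The standup ends at 13:06 + 270 min = 17:36.
The planning session starts at 17:36 − 360 min = 11:36.
The retro ends at 11:36 + 115 min = 13:31.
From 13:31 to 14:01 is 0.5 hours.

0.5 hours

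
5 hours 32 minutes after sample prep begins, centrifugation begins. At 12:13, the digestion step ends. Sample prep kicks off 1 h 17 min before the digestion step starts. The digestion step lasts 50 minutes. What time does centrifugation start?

15:38

The digestion step starts at 12:13 − 50 min = 11:23.
Sample prep starts at 11:23 − 77 min = 10:06.
Centrifugation starts at 10:06 + 332 min = 15:38.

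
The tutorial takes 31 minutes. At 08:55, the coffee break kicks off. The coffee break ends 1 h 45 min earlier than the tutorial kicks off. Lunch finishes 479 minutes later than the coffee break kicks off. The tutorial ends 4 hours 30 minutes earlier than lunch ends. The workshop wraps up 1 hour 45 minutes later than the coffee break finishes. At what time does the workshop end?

Lunch ends at 08:55 + 479 min = 16:54.
The tutorial ends at 16:54 − 270 min = 12:24.
The tutorial starts at 12:24 − 31 min = 11:53.
The coffee break ends at 11:53 − 105 min = 10:08.
The workshop ends at 10:08 + 105 min = 11:53.

11:53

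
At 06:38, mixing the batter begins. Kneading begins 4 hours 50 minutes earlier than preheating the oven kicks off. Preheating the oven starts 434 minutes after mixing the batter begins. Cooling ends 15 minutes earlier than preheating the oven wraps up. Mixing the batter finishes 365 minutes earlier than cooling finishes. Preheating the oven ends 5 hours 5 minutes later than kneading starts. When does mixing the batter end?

Preheating the oven starts at 06:38 + 434 min = 13:52.
Kneading starts at 13:52 − 290 min = 09:02.
Preheating the oven ends at 09:02 + 305 min = 14:07.
Cooling ends at 14:07 − 15 min = 13:52.
Mixing the batter ends at 13:52 − 365 min = 07:47.

07:47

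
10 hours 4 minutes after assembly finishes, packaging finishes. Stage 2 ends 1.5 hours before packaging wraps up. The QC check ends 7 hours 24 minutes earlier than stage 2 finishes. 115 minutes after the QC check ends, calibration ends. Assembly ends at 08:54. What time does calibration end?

Packaging ends at 08:54 + 604 min = 18:58.
Stage 2 ends at 18:58 − 90 min = 17:28.
The QC check ends at 17:28 − 444 min = 10:04.
Calibration ends at 10:04 + 115 min = 11:59.

11:59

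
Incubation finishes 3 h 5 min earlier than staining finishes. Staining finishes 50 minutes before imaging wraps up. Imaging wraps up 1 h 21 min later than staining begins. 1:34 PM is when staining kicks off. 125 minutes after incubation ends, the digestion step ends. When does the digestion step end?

1:05 PM

Imaging ends at 1:34 PM + 81 min = 2:55 PM.
Staining ends at 2:55 PM − 50 min = 2:05 PM.
Incubation ends at 2:05 PM − 185 min = 11:00 AM.
The digestion step ends at 11:00 AM + 125 min = 1:05 PM.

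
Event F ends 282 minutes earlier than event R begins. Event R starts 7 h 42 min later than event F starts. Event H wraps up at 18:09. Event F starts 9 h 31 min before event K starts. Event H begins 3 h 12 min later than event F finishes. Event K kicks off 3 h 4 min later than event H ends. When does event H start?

Event K starts at 18:09 + 184 min = 21:13.
Event F starts at 21:13 − 571 min = 11:42.
Event R starts at 11:42 + 462 min = 19:24.
Event F ends at 19:24 − 282 min = 14:42.
Event H starts at 14:42 + 192 min = 17:54.

17:54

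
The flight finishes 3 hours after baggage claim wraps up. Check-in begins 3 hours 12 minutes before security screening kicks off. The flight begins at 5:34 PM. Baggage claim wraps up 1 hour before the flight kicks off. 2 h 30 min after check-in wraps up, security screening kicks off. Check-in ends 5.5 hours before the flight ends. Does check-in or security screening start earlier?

Baggage claim ends at 5:34 PM − 60 min = 4:34 PM.
The flight ends at 4:34 PM + 180 min = 7:34 PM.
Check-in ends at 7:34 PM − 330 min = 2:04 PM.
Security screening starts at 2:04 PM + 150 min = 4:34 PM.
Check-in starts at 4:34 PM − 192 min = 1:22 PM.
Check-in starts at 1:22 PM and security screening starts at 4:34 PM, so check-in is first.

check-in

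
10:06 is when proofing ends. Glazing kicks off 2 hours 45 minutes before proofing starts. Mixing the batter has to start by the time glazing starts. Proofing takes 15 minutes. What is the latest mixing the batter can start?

Proofing starts at 10:06 − 15 min = 09:51.
Glazing starts at 09:51 − 165 min = 07:06.
Mixing the batter is bounded by glazing, so the latest it can start is 07:06.

07:06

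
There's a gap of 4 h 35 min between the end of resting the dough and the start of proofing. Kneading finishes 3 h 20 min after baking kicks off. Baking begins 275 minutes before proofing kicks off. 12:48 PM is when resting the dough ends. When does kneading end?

4:08 PM

Proofing starts at 12:48 PM + 275 min = 5:23 PM.
Baking starts at 5:23 PM − 275 min = 12:48 PM.
Kneading ends at 12:48 PM + 200 min = 4:08 PM.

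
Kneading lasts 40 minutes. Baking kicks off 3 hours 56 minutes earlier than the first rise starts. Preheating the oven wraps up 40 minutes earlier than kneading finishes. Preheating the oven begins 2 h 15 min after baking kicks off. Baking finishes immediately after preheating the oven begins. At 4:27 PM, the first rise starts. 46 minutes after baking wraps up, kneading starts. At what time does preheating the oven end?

3:32 PM

Baking starts at 4:27 PM − 236 min = 12:31 PM.
Preheating the oven starts at 12:31 PM + 135 min = 2:46 PM.
So baking ends at 2:46 PM.
Kneading starts at 2:46 PM + 46 min = 3:32 PM.
Kneading ends at 3:32 PM + 40 min = 4:12 PM.
Preheating the oven ends at 4:12 PM − 40 min = 3:32 PM.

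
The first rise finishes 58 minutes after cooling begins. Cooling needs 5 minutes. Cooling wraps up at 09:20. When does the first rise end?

10:13

Cooling starts at 09:20 − 5 min = 09:15.
The first rise ends at 09:15 + 58 min = 10:13.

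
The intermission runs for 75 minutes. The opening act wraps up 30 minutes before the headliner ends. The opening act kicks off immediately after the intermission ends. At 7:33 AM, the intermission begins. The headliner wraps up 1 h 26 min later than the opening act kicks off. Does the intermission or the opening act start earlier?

the intermission

The intermission ends at 7:33 AM + 75 min = 8:48 AM.
So the opening act starts at 8:48 AM.
The intermission starts at 7:33 AM and the opening act starts at 8:48 AM, so the intermission is first.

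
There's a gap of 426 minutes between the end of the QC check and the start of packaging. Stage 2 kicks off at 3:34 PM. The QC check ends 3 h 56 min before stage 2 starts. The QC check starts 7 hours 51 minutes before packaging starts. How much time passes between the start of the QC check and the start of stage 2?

The QC check ends at 3:34 PM − 236 min = 11:38 AM.
Packaging starts at 11:38 AM + 426 min = 6:44 PM.
The QC check starts at 6:44 PM − 471 min = 10:53 AM.
From 10:53 AM to 3:34 PM is 4 hours 41 minutes.

4 hours 41 minutes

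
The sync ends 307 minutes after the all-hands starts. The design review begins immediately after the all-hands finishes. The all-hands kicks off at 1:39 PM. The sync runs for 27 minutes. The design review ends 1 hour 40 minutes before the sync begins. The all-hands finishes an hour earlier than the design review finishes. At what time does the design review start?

3:39 PM

The sync ends at 1:39 PM + 307 min = 6:46 PM.
The sync starts at 6:46 PM − 27 min = 6:19 PM.
The design review ends at 6:19 PM − 100 min = 4:39 PM.
The all-hands ends at 4:39 PM − 60 min = 3:39 PM.
So the design review starts at 3:39 PM.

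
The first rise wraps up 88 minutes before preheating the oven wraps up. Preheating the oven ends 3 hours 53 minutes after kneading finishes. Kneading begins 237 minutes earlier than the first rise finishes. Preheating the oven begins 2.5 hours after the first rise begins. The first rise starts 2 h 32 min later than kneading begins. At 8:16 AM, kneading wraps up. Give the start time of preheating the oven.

Preheating the oven ends at 8:16 AM + 233 min = 12:09 PM.
The first rise ends at 12:09 PM − 88 min = 10:41 AM.
Kneading starts at 10:41 AM − 237 min = 6:44 AM.
The first rise starts at 6:44 AM + 152 min = 9:16 AM.
Preheating the oven starts at 9:16 AM + 150 min = 11:46 AM.

11:46 AM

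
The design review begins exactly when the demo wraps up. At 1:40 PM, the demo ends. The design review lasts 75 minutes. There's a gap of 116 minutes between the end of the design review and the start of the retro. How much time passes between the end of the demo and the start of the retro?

The design review starts at 1:40 PM.
The design review ends at 1:40 PM + 75 min = 2:55 PM.
The retro starts at 2:55 PM + 116 min = 4:51 PM.
From 1:40 PM to 4:51 PM is 3 h 11 min.

3 h 11 min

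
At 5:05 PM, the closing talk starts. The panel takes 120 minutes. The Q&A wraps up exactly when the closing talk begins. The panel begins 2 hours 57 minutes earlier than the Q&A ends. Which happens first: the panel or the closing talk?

The Q&A ends at 5:05 PM.
The panel starts at 5:05 PM − 177 min = 2:08 PM.
The panel starts at 2:08 PM and the closing talk starts at 5:05 PM, so the panel is first.

the panel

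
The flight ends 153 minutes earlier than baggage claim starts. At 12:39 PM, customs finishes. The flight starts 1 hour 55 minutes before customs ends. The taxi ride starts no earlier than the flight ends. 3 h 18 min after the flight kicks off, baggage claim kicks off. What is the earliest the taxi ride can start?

The flight starts at 12:39 PM − 115 min = 10:44 AM.
Baggage claim starts at 10:44 AM + 198 min = 2:02 PM.
The flight ends at 2:02 PM − 153 min = 11:29 AM.
The taxi ride is bounded by the flight, so the earliest it can start is 11:29 AM.

11:29 AM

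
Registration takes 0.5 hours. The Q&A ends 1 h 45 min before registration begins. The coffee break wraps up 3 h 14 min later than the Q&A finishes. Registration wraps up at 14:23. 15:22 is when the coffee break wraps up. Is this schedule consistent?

Registration starts at 14:23 − 30 min = 13:53.
The Q&A ends at 13:53 − 105 min = 12:08.
The coffee break ends at 12:08 + 194 min = 15:22.
That matches the stated 15:22, so the schedule is consistent.

Yes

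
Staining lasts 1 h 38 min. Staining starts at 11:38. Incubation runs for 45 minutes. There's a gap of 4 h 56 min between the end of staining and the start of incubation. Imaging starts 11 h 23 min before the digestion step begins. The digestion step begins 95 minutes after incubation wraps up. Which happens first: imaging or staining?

Staining ends at 11:38 + 98 min = 13:16.
Incubation starts at 13:16 + 296 min = 18:12.
Incubation ends at 18:12 + 45 min = 18:57.
The digestion step starts at 18:57 + 95 min = 20:32.
Imaging starts at 20:32 − 683 min = 09:09.
Imaging starts at 09:09 and staining starts at 11:38, so imaging is first.

imaging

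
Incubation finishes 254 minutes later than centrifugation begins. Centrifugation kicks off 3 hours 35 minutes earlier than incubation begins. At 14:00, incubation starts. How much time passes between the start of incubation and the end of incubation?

39 minutes

Centrifugation starts at 14:00 − 215 min = 10:25.
Incubation ends at 10:25 + 254 min = 14:39.
From 14:00 to 14:39 is 39 minutes.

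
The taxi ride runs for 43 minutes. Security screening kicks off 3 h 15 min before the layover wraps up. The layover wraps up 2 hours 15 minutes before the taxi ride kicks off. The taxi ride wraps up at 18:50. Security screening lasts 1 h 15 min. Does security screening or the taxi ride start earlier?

security screening

The taxi ride starts at 18:50 − 43 min = 18:07.
The layover ends at 18:07 − 135 min = 15:52.
Security screening starts at 15:52 − 195 min = 12:37.
Security screening starts at 12:37 and the taxi ride starts at 18:07, so security screening is first.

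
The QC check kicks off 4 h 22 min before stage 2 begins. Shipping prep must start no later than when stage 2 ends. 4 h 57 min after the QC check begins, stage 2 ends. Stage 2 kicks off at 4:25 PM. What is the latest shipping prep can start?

The QC check starts at 4:25 PM − 262 min = 12:03 PM.
Stage 2 ends at 12:03 PM + 297 min = 5:00 PM.
Shipping prep is bounded by stage 2, so the latest it can start is 5:00 PM.

5:00 PM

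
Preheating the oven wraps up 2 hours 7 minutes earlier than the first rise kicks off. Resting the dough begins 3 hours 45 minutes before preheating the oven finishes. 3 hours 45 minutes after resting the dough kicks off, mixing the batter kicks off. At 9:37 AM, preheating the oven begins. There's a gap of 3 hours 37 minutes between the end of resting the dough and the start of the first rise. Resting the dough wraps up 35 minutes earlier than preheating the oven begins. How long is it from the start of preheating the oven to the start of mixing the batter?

55 minutes

Resting the dough ends at 9:37 AM − 35 min = 9:02 AM.
The first rise starts at 9:02 AM + 217 min = 12:39 PM.
Preheating the oven ends at 12:39 PM − 127 min = 10:32 AM.
Resting the dough starts at 10:32 AM − 225 min = 6:47 AM.
Mixing the batter starts at 6:47 AM + 225 min = 10:32 AM.
From 9:37 AM to 10:32 AM is 55 minutes.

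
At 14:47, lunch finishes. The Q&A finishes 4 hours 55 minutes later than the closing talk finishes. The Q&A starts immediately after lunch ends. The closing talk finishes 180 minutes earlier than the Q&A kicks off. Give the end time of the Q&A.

The Q&A starts at 14:47.
The closing talk ends at 14:47 − 180 min = 11:47.
The Q&A ends at 11:47 + 295 min = 16:42.

16:42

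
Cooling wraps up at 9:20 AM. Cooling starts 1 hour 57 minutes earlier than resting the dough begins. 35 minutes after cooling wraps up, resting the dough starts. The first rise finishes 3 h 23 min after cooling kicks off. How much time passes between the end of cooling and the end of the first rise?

Resting the dough starts at 9:20 AM + 35 min = 9:55 AM.
Cooling starts at 9:55 AM − 117 min = 7:58 AM.
The first rise ends at 7:58 AM + 203 min = 11:21 AM.
From 9:20 AM to 11:21 AM is 2 hours 1 minute.

2 hours 1 minute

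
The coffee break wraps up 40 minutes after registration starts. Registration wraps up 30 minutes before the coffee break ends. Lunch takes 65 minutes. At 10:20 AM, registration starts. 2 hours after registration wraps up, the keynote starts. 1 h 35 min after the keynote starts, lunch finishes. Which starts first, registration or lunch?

The coffee break ends at 10:20 AM + 40 min = 11:00 AM.
Registration ends at 11:00 AM − 30 min = 10:30 AM.
The keynote starts at 10:30 AM + 120 min = 12:30 PM.
Lunch ends at 12:30 PM + 95 min = 2:05 PM.
Lunch starts at 2:05 PM − 65 min = 1:00 PM.
Registration starts at 10:20 AM and lunch starts at 1:00 PM, so registration is first.

registration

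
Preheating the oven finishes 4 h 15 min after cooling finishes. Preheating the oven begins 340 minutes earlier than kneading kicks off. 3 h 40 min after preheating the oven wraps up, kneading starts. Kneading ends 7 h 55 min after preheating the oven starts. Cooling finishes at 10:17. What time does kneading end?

Preheating the oven ends at 10:17 + 255 min = 14:32.
Kneading starts at 14:32 + 220 min = 18:12.
Preheating the oven starts at 18:12 − 340 min = 12:32.
Kneading ends at 12:32 + 475 min = 20:27.

20:27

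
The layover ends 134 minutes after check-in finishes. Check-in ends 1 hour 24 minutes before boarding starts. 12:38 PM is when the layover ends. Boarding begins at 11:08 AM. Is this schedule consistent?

Check-in ends at 11:08 AM − 84 min = 9:44 AM.
The layover ends at 9:44 AM + 134 min = 11:58 AM.
But the layover is also said to end at 12:38 PM — a 40-minute conflict.

No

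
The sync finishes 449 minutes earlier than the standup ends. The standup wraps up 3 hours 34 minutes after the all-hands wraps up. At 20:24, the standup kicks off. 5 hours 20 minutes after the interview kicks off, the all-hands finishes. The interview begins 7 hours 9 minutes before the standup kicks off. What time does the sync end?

14:40

The interview starts at 20:24 − 429 min = 13:15.
The all-hands ends at 13:15 + 320 min = 18:35.
The standup ends at 18:35 + 214 min = 22:09.
The sync ends at 22:09 − 449 min = 14:40.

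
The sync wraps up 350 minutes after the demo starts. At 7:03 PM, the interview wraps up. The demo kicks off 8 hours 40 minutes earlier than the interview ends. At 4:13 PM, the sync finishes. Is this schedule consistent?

The demo starts at 7:03 PM − 520 min = 10:23 AM.
The sync ends at 10:23 AM + 350 min = 4:13 PM.
That matches the stated 4:13 PM, so the schedule is consistent.

Yes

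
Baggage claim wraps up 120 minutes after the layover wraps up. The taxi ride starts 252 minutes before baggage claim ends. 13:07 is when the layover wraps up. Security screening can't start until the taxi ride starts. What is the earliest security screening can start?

Baggage claim ends at 13:07 + 120 min = 15:07.
The taxi ride starts at 15:07 − 252 min = 10:55.
Security screening is bounded by the taxi ride, so the earliest it can start is 10:55.

10:55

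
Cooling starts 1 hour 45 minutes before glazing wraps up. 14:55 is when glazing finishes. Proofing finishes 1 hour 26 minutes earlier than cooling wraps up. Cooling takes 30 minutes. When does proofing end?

Cooling starts at 14:55 − 105 min = 13:10.
Cooling ends at 13:10 + 30 min = 13:40.
Proofing ends at 13:40 − 86 min = 12:14.

12:14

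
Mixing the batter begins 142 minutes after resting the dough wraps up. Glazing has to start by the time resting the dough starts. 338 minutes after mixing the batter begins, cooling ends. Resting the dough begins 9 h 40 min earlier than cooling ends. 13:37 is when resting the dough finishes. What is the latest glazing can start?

Mixing the batter starts at 13:37 + 142 min = 15:59.
Cooling ends at 15:59 + 338 min = 21:37.
Resting the dough starts at 21:37 − 580 min = 11:57.
Glazing is bounded by resting the dough, so the latest it can start is 11:57.

11:57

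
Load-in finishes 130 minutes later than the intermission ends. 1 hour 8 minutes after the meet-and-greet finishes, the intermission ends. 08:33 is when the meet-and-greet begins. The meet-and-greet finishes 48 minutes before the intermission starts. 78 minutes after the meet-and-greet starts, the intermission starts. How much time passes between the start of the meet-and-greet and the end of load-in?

The intermission starts at 08:33 + 78 min = 09:51.
The meet-and-greet ends at 09:51 − 48 min = 09:03.
The intermission ends at 09:03 + 68 min = 10:11.
Load-in ends at 10:11 + 130 min = 12:21.
From 08:33 to 12:21 is 228 minutes.

228 minutes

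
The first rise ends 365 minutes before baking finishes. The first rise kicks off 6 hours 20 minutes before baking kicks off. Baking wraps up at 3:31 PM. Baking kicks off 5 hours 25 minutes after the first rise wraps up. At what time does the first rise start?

8:31 AM

The first rise ends at 3:31 PM − 365 min = 9:26 AM.
Baking starts at 9:26 AM + 325 min = 2:51 PM.
The first rise starts at 2:51 PM − 380 min = 8:31 AM.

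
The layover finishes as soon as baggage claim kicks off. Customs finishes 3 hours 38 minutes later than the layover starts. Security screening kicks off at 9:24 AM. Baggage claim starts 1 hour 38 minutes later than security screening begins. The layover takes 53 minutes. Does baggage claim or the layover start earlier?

Baggage claim starts at 9:24 AM + 98 min = 11:02 AM.
So the layover ends at 11:02 AM.
The layover starts at 11:02 AM − 53 min = 10:09 AM.
Baggage claim starts at 11:02 AM and the layover starts at 10:09 AM, so the layover is first.

the layover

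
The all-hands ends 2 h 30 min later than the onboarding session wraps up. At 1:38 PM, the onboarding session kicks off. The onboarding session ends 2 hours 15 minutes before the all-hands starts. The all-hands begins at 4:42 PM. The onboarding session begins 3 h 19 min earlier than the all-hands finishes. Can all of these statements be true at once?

The onboarding session ends at 4:42 PM − 135 min = 2:27 PM.
The all-hands ends at 2:27 PM + 150 min = 4:57 PM.
The onboarding session starts at 4:57 PM − 199 min = 1:38 PM.
That matches the stated 1:38 PM, so the schedule is consistent.

Yes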